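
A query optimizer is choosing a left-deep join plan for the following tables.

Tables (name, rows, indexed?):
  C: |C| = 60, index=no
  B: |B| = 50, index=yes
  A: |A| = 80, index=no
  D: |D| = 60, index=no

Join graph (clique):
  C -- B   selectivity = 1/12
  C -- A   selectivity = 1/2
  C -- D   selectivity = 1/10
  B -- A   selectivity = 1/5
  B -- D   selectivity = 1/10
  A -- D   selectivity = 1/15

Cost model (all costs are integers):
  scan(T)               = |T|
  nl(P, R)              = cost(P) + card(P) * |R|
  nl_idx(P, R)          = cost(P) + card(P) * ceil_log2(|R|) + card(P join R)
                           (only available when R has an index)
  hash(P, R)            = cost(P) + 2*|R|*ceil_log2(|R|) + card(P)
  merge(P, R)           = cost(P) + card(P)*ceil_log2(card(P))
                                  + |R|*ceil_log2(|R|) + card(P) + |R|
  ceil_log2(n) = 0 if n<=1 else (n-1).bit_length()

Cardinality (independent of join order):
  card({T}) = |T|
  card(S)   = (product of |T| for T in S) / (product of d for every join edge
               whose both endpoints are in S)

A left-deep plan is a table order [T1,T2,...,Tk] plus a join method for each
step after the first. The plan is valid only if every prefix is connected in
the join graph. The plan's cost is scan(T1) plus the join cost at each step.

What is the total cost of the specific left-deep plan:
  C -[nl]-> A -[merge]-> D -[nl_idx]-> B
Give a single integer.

step 1: scan C: cost=60, card=60
step 2: join A via nl
    card(P join A) = 60*80/(2) = 2400
    cost = 60 + 60*80 = 4860
step 3: join D via merge
    card(P join D) = 2400*60/(10*15) = 960
    cost = 4860 + 2400*12 + 60*6 + 2400 + 60 = 36480
step 4: join B via nl_idx
    card(P join B) = 960*50/(12*5*10) = 80
    cost = 36480 + 960*6 + 80 = 42320

42320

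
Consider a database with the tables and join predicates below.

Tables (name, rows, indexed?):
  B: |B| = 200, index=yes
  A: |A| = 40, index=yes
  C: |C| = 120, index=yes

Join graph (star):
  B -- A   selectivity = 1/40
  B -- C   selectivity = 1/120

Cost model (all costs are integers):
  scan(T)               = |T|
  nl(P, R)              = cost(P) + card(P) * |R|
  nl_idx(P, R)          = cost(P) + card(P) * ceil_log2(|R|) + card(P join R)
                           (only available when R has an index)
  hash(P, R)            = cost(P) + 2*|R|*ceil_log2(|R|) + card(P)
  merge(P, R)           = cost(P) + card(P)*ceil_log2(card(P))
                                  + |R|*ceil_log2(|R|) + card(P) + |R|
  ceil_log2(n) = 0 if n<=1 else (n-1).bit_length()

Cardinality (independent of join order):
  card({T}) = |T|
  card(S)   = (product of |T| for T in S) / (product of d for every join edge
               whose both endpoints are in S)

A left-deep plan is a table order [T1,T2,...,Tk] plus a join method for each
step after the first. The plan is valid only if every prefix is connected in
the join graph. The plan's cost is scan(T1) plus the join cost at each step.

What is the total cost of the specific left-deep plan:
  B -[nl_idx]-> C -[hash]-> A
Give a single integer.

step 1: scan B: cost=200, card=200
step 2: join C via nl_idx
    card(P join C) = 200*120/(120) = 200
    cost = 200 + 200*7 + 200 = 1800
step 3: join A via hash
    card(P join A) = 200*40/(40) = 200
    cost = 1800 + 2*40*6 + 200 = 2480

2480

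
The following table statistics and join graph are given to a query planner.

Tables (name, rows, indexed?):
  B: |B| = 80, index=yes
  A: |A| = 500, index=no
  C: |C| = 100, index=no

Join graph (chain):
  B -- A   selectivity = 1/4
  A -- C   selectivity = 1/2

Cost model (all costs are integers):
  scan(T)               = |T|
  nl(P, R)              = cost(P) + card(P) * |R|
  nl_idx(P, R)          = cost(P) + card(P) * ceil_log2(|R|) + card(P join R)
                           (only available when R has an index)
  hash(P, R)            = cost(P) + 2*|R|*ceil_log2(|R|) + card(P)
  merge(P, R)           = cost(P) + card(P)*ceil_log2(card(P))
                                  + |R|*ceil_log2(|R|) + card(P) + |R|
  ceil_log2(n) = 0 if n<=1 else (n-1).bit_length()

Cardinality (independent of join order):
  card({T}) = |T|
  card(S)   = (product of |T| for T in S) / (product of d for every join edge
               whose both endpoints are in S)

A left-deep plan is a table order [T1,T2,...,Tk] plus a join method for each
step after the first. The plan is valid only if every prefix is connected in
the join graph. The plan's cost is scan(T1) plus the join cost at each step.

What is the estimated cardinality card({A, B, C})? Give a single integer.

Tables in S: A(500), B(80), C(100)
Edges inside S: B-A(d=4), A-C(d=2)
numerator = 500 * 80 * 100 = 4000000
denominator = 4 * 2 = 8
card(S) = 4000000 / 8 = 500000

500000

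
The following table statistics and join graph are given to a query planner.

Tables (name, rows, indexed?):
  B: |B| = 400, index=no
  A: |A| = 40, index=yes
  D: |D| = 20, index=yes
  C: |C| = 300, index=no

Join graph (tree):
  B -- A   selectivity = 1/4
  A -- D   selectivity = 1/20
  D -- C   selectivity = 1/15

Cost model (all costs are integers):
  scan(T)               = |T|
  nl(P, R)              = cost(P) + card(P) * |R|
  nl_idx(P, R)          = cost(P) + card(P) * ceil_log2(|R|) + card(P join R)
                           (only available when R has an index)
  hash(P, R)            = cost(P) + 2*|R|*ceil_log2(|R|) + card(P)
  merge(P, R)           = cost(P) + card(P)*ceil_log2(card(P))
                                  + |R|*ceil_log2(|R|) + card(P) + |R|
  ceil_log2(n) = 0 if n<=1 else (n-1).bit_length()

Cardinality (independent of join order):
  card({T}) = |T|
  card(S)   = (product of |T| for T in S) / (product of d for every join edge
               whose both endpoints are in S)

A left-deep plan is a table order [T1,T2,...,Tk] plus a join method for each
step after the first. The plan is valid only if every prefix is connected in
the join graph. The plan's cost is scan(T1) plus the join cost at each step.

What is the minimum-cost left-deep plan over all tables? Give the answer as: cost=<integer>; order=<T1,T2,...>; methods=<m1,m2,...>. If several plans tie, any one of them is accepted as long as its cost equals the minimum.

Selinger DP (subsets sized 1..n):
  {B}: scan cost=400, card=400
  {A}: scan cost=40, card=40
  {D}: scan cost=20, card=20
  {C}: scan cost=300, card=300
  {AB}: card=4000; try (A,hash)→1280, (B,merge)→4320, (A,merge)→4680, (A,nl_idx)→6800, (B,hash)→7280, (B,nl)→16040 …(+1); best=1280 via (A,hash)
  {AD}: card=40; try (A,nl_idx)→180, (D,hash)→280, (D,nl_idx)→280, (A,merge)→420, (D,merge)→440, (A,hash)→520 …(+2); best=180 via (A,nl_idx)
  {CD}: card=400; try (D,hash)→800, (D,nl_idx)→2200, (C,merge)→3140, (D,merge)→3420, (C,hash)→5440, (C,nl)→6020 …(+1); best=800 via (D,hash)
  {ABD}: card=4000; try (B,merge)→4460, (D,hash)→5480, (B,hash)→7420, (B,nl)→16180, (D,nl_idx)→25280, (D,merge)→53400 …(+1); best=4460 via (B,merge)
  {ACD}: card=800; try (A,hash)→1680, (C,merge)→3460, (A,nl_idx)→4000, (A,merge)→5080, (C,hash)→5620, (C,nl)→12180 …(+1); best=1680 via (A,hash)
  {ABCD}: card=80000; try (B,hash)→9680, (C,hash)→13860, (B,merge)→14480, (C,merge)→59460, (B,nl)→321680, (C,nl)→1204460; best=9680 via (B,hash)

cost=9680; order=C,D,A,B; methods=hash,hash,hash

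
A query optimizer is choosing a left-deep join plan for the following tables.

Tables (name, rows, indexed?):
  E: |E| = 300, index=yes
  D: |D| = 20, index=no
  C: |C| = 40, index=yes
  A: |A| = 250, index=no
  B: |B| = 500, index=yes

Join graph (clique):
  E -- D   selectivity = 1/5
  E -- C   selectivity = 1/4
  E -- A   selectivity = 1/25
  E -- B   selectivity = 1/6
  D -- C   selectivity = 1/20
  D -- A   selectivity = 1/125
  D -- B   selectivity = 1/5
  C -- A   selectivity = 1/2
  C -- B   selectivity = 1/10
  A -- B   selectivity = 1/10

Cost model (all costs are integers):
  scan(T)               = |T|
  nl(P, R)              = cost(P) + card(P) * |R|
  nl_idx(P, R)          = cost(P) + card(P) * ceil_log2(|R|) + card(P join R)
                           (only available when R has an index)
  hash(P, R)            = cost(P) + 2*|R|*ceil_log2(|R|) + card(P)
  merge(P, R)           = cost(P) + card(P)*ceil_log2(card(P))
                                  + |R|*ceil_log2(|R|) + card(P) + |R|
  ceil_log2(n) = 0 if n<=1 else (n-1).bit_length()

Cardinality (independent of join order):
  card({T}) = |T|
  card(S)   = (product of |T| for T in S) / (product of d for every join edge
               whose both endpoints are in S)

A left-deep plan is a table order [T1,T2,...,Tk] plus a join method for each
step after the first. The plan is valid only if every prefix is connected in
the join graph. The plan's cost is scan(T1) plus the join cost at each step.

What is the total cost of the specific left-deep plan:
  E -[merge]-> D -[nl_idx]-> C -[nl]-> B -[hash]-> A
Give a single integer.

316220

step 1: scan E: cost=300, card=300
step 2: join D via merge
    card(P join D) = 300*20/(5) = 1200
    cost = 300 + 300*9 + 20*5 + 300 + 20 = 3420
step 3: join C via nl_idx
    card(P join C) = 1200*40/(4*20) = 600
    cost = 3420 + 1200*6 + 600 = 11220
step 4: join B via nl
    card(P join B) = 600*500/(6*5*10) = 1000
    cost = 11220 + 600*500 = 311220
step 5: join A via hash
    card(P join A) = 1000*250/(25*125*2*10) = 4
    cost = 311220 + 2*250*8 + 1000 = 316220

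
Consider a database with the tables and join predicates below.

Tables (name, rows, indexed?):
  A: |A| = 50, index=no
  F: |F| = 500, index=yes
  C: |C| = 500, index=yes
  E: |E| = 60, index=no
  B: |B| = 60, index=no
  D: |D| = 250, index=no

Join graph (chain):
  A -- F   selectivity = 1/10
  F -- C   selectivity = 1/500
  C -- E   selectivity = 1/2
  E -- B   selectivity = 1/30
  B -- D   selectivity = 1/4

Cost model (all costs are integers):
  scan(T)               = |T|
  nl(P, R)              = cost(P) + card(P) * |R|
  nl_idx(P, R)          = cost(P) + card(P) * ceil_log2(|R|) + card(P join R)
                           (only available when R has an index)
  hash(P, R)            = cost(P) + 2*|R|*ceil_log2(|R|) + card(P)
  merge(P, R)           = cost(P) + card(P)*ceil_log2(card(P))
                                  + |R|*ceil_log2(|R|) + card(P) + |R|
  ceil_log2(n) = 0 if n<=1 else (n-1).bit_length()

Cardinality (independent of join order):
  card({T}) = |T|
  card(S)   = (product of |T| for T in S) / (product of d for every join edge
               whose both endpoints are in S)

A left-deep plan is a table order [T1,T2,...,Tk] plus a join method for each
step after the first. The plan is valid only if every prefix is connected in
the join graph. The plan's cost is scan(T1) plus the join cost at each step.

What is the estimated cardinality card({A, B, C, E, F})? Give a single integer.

Tables in S: A(50), B(60), C(500), E(60), F(500)
Edges inside S: A-F(d=10), F-C(d=500), C-E(d=2), E-B(d=30)
numerator = 50 * 60 * 500 * 60 * 500 = 45000000000
denominator = 10 * 500 * 2 * 30 = 300000
card(S) = 45000000000 / 300000 = 150000

150000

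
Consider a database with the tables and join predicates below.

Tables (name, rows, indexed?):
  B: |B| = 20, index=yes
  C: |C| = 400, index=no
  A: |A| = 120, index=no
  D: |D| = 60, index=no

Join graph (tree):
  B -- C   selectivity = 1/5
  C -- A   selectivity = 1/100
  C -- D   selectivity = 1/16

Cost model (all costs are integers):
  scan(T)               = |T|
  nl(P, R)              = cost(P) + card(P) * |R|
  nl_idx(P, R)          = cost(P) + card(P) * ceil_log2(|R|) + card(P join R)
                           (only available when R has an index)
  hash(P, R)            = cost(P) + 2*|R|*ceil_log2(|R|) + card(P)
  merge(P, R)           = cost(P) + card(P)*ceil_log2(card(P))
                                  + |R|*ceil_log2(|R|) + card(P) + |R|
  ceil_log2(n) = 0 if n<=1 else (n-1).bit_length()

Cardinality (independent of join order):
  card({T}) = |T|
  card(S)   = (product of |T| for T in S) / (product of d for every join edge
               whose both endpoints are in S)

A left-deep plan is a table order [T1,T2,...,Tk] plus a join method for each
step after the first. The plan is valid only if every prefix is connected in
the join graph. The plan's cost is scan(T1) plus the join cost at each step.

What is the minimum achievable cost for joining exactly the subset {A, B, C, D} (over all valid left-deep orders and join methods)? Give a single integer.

5680

Selinger DP over subsets of {A,B,C,D}:
  {B}: scan cost=20, card=20
  {C}: scan cost=400, card=400
  {A}: scan cost=120, card=120
  {D}: scan cost=60, card=60
  {BC}: card=1600; try (B,hash)→1000, (B,nl_idx)→4000, (C,merge)→4140, (B,merge)→4520, (C,hash)→7240, (C,nl)→8020 …(+1); best=1000 via (B,hash)
  {AC}: card=480; try (A,hash)→2480, (C,merge)→5080, (A,merge)→5360, (C,hash)→7440, (C,nl)→48120, (A,nl)→48400; best=2480 via (A,hash)
  {CD}: card=1500; try (D,hash)→1520, (C,merge)→4480, (D,merge)→4820, (C,hash)→7320, (C,nl)→24060, (D,nl)→24400; best=1520 via (D,hash)
  {ABC}: card=1920; try (B,hash)→3160, (A,hash)→4280, (B,nl_idx)→6800, (B,merge)→7400, (B,nl)→12080, (A,merge)→21160 …(+1); best=3160 via (B,hash)
  {BCD}: card=6000; try (B,hash)→3220, (D,hash)→3320, (B,nl_idx)→15020, (B,merge)→19640, (D,merge)→20620, (B,nl)→31520 …(+1); best=3220 via (B,hash)
  {ACD}: card=1800; try (D,hash)→3680, (A,hash)→4700, (D,merge)→7700, (A,merge)→20480, (D,nl)→31280, (A,nl)→181520; best=3680 via (D,hash)
  {ABCD}: card=7200; try (B,hash)→5680, (D,hash)→5800, (A,hash)→10900, (B,nl_idx)→19880, (B,merge)→25400, (D,merge)→26620 …(+4); best=5680 via (B,hash)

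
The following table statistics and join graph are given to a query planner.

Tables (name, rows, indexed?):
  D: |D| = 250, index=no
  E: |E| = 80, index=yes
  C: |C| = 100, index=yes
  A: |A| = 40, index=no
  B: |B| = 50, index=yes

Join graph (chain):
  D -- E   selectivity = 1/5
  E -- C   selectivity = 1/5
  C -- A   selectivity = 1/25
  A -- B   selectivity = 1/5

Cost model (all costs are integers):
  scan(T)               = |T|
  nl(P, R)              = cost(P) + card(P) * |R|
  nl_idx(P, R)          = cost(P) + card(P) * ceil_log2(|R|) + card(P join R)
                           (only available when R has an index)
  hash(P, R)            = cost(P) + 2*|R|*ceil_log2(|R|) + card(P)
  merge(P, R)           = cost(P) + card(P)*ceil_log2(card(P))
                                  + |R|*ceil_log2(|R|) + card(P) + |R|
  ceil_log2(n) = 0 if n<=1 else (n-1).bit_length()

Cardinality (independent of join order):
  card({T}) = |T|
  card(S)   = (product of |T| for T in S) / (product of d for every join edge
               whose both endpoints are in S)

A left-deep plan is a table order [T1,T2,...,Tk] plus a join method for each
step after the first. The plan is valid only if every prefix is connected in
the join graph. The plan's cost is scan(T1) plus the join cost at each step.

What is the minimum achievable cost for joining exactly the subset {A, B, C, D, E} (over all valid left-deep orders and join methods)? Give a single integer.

33560

Selinger DP over subsets of {A,B,C,D,E}:
  {D}: scan cost=250, card=250
  {E}: scan cost=80, card=80
  {C}: scan cost=100, card=100
  {A}: scan cost=40, card=40
  {B}: scan cost=50, card=50
  {DE}: card=4000; try (E,hash)→1620, (D,merge)→2970, (E,merge)→3140, (D,hash)→4160, (E,nl_idx)→6000, (D,nl)→20080 …(+1); best=1620 via (E,hash)
  {CE}: card=1600; try (E,hash)→1320, (C,merge)→1520, (E,merge)→1540, (C,hash)→1560, (C,nl_idx)→2240, (E,nl_idx)→2400 …(+2); best=1320 via (E,hash)
  {AC}: card=160; try (C,nl_idx)→480, (A,hash)→680, (C,merge)→1120, (A,merge)→1180, (C,hash)→1480, (C,nl)→4040 …(+1); best=480 via (C,nl_idx)
  {AB}: card=400; try (A,hash)→580, (B,merge)→670, (B,hash)→680, (B,nl_idx)→680, (A,merge)→680, (B,nl)→2040 …(+1); best=580 via (A,hash)
  {CDE}: card=80000; try (D,hash)→6920, (C,hash)→7020, (D,merge)→22770, (C,merge)→54420, (C,nl_idx)→109620, (D,nl)→401320 …(+1); best=6920 via (D,hash)
  {ACE}: card=2560; try (E,hash)→1760, (E,merge)→2560, (A,hash)→3400, (E,nl_idx)→4160, (E,nl)→13280, (A,merge)→20800 …(+1); best=1760 via (E,hash)
  {ABC}: card=1600; try (B,hash)→1240, (B,merge)→2270, (C,hash)→2380, (B,nl_idx)→3040, (C,nl_idx)→4980, (C,merge)→5380 …(+2); best=1240 via (B,hash)
  {ACDE}: card=128000; try (D,hash)→8320, (D,merge)→37290, (A,hash)→87400, (D,nl)→641760, (A,merge)→1447200, (A,nl)→3206920; best=8320 via (D,hash)
  {ABCE}: card=25600; try (E,hash)→3960, (B,hash)→4920, (E,merge)→21080, (B,merge)→35390, (E,nl_idx)→38040, (B,nl_idx)→42720 …(+2); best=3960 via (E,hash)
  {ABCDE}: card=1280000; try (D,hash)→33560, (B,hash)→136920, (D,merge)→415810, (B,nl_idx)→2056320, (B,merge)→2312670, (D,nl)→6403960 …(+1); best=33560 via (D,hash)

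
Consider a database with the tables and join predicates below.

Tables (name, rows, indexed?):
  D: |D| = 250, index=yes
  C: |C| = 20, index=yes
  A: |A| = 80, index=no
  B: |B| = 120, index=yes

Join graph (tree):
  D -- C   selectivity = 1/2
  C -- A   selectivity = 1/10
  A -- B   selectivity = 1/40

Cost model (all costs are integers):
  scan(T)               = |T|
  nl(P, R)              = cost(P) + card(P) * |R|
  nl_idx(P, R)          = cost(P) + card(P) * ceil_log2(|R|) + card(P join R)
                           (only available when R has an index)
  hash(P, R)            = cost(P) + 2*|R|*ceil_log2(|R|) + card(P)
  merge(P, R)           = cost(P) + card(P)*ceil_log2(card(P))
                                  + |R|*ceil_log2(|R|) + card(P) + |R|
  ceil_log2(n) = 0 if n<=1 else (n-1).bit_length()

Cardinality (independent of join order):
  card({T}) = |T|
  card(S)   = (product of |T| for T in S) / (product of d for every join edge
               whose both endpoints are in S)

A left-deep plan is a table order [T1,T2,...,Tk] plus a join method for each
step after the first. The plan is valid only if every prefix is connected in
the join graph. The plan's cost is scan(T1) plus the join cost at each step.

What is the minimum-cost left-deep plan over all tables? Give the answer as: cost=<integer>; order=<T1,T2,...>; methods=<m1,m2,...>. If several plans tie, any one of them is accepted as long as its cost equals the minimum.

Selinger DP (subsets sized 1..n):
  {D}: scan cost=250, card=250
  {C}: scan cost=20, card=20
  {A}: scan cost=80, card=80
  {B}: scan cost=120, card=120
  {CD}: card=2500; try (C,hash)→700, (D,merge)→2390, (C,merge)→2620, (D,nl_idx)→2680, (C,nl_idx)→4000, (D,hash)→4040 …(+2); best=700 via (C,hash)
  {AC}: card=160; try (C,hash)→360, (C,nl_idx)→640, (A,merge)→780, (C,merge)→840, (A,hash)→1160, (A,nl)→1620 …(+1); best=360 via (C,hash)
  {AB}: card=240; try (B,nl_idx)→880, (A,hash)→1360, (B,merge)→1680, (A,merge)→1720, (B,hash)→1840, (B,nl)→9680 …(+1); best=880 via (B,nl_idx)
  {ACD}: card=20000; try (D,merge)→4050, (A,hash)→4320, (D,hash)→4520, (D,nl_idx)→21640, (A,merge)→33840, (D,nl)→40360 …(+1); best=4050 via (D,merge)
  {ABC}: card=480; try (C,hash)→1320, (B,nl_idx)→1960, (B,hash)→2200, (C,nl_idx)→2560, (B,merge)→2760, (C,merge)→3160 …(+2); best=1320 via (C,hash)
  {ABCD}: card=60000; try (D,hash)→5800, (D,merge)→8370, (B,hash)→25730, (D,nl_idx)→65160, (D,nl)→121320, (B,nl_idx)→204050 …(+2); best=5800 via (D,hash)

cost=5800; order=A,B,C,D; methods=nl_idx,hash,hash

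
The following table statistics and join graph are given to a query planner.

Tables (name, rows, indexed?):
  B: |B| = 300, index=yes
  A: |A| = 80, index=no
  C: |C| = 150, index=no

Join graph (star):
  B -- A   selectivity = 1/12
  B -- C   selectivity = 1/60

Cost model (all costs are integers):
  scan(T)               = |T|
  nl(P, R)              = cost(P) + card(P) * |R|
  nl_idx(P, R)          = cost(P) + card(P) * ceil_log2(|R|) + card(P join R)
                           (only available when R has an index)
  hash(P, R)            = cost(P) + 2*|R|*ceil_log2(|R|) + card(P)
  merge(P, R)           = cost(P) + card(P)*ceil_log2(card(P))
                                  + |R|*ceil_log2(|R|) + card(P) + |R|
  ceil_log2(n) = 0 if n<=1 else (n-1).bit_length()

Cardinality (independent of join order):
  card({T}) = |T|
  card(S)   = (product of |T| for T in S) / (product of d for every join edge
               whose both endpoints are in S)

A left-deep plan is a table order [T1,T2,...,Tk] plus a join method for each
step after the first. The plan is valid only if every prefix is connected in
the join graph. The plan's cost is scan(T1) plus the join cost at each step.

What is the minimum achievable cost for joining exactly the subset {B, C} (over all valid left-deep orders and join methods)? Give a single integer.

2250

Selinger DP over subsets of {B,C}:
  {B}: scan cost=300, card=300
  {C}: scan cost=150, card=150
  {BC}: card=750; try (B,nl_idx)→2250, (C,hash)→3000, (B,merge)→4500, (C,merge)→4650, (B,hash)→5700, (B,nl)→45150 …(+1); best=2250 via (B,nl_idx)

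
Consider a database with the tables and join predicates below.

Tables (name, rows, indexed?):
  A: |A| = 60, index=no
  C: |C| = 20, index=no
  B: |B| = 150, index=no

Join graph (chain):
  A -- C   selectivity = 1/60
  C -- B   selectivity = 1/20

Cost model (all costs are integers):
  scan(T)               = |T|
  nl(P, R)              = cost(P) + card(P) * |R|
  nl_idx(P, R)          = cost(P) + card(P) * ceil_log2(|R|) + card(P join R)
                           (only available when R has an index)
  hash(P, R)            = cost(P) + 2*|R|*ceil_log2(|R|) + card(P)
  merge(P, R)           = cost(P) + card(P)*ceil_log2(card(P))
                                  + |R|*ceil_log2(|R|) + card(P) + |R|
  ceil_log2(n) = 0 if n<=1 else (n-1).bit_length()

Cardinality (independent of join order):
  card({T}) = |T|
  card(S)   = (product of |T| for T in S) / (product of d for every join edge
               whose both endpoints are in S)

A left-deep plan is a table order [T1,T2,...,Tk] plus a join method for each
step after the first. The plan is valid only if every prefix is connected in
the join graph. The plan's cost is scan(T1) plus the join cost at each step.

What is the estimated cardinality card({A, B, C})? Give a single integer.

Tables in S: A(60), B(150), C(20)
Edges inside S: A-C(d=60), C-B(d=20)
numerator = 60 * 150 * 20 = 180000
denominator = 60 * 20 = 1200
card(S) = 180000 / 1200 = 150

150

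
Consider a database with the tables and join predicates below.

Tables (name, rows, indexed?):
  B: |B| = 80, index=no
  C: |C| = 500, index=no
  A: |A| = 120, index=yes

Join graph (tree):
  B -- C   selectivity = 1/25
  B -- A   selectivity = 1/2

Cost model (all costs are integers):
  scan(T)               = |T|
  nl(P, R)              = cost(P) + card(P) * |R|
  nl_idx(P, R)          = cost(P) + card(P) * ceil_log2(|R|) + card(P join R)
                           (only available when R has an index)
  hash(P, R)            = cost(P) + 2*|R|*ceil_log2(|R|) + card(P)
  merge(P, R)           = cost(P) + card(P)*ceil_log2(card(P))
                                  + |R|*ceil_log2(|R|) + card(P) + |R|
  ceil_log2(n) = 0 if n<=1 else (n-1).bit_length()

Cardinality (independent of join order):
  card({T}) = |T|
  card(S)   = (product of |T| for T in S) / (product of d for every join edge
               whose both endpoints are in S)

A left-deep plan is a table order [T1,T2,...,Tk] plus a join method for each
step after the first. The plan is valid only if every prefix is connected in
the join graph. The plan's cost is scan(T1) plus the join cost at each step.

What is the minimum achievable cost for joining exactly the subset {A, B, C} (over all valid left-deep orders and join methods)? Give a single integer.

5400

Selinger DP over subsets of {A,B,C}:
  {B}: scan cost=80, card=80
  {C}: scan cost=500, card=500
  {A}: scan cost=120, card=120
  {BC}: card=1600; try (B,hash)→2120, (C,merge)→5720, (B,merge)→6140, (C,hash)→9160, (C,nl)→40080, (B,nl)→40500; best=2120 via (B,hash)
  {AB}: card=4800; try (B,hash)→1360, (A,merge)→1680, (B,merge)→1720, (A,hash)→1840, (A,nl_idx)→5440, (A,nl)→9680 …(+1); best=1360 via (B,hash)
  {ABC}: card=96000; try (A,hash)→5400, (C,hash)→15160, (A,merge)→22280, (C,merge)→73560, (A,nl_idx)→109320, (A,nl)→194120 …(+1); best=5400 via (A,hash)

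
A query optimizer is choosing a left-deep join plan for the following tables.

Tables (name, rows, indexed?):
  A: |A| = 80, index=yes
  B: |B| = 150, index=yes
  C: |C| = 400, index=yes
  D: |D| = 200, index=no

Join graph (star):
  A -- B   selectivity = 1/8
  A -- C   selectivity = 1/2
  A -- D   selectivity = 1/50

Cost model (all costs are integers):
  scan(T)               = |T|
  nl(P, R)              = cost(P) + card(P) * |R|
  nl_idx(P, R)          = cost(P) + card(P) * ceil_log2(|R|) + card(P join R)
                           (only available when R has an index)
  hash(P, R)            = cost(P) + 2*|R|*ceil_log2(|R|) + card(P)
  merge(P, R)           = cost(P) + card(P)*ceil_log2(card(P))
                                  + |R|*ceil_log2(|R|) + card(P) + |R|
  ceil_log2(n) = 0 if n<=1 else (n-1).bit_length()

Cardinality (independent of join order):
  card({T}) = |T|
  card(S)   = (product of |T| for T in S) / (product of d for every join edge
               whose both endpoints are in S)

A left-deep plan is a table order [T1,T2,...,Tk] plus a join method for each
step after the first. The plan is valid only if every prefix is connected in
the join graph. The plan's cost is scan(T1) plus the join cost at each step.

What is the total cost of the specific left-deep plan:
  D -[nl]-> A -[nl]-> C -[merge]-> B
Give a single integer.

step 1: scan D: cost=200, card=200
step 2: join A via nl
    card(P join A) = 200*80/(50) = 320
    cost = 200 + 200*80 = 16200
step 3: join C via nl
    card(P join C) = 320*400/(2) = 64000
    cost = 16200 + 320*400 = 144200
step 4: join B via merge
    card(P join B) = 64000*150/(8) = 1200000
    cost = 144200 + 64000*16 + 150*8 + 64000 + 150 = 1233550

1233550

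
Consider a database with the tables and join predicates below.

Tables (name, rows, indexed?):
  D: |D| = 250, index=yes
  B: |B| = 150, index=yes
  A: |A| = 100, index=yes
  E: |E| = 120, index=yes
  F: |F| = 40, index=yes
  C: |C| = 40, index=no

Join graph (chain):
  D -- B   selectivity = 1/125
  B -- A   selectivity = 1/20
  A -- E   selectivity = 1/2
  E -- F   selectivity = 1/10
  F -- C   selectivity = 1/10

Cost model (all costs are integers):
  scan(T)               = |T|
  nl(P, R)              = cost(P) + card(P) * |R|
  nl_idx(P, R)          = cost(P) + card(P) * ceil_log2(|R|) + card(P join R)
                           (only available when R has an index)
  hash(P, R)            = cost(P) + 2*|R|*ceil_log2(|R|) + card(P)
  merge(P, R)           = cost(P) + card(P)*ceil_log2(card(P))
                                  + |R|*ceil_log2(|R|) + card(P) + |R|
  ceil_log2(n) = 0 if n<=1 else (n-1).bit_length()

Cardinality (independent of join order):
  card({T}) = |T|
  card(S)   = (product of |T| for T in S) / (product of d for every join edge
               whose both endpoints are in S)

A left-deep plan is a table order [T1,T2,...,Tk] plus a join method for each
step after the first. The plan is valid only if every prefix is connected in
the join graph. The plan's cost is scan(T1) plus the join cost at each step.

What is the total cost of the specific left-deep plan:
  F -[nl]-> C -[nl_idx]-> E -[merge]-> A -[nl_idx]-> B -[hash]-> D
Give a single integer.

step 1: scan F: cost=40, card=40
step 2: join C via nl
    card(P join C) = 40*40/(10) = 160
    cost = 40 + 40*40 = 1640
step 3: join E via nl_idx
    card(P join E) = 160*120/(10) = 1920
    cost = 1640 + 160*7 + 1920 = 4680
step 4: join A via merge
    card(P join A) = 1920*100/(2) = 96000
    cost = 4680 + 1920*11 + 100*7 + 1920 + 100 = 28520
step 5: join B via nl_idx
    card(P join B) = 96000*150/(20) = 720000
    cost = 28520 + 96000*8 + 720000 = 1516520
step 6: join D via hash
    card(P join D) = 720000*250/(125) = 1440000
    cost = 1516520 + 2*250*8 + 720000 = 2240520

2240520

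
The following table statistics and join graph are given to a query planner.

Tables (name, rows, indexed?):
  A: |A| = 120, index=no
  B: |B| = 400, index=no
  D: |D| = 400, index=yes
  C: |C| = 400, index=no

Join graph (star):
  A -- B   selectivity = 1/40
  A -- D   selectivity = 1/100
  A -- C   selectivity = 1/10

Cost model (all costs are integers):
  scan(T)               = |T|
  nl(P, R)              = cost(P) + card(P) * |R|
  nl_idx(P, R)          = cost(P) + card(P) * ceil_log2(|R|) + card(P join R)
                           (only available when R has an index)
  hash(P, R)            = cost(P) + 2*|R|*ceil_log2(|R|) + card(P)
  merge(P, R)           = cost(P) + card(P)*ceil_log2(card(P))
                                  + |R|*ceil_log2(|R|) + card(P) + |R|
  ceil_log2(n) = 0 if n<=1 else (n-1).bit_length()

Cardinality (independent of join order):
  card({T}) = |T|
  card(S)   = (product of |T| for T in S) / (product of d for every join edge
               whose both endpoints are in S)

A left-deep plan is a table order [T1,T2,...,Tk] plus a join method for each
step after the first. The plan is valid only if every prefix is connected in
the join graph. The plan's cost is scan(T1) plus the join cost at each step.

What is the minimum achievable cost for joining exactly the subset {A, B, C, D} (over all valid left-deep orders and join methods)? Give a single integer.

21360

Selinger DP over subsets of {A,B,C,D}:
  {A}: scan cost=120, card=120
  {B}: scan cost=400, card=400
  {D}: scan cost=400, card=400
  {C}: scan cost=400, card=400
  {AB}: card=1200; try (A,hash)→2480, (B,merge)→5080, (A,merge)→5360, (B,hash)→7440, (B,nl)→48120, (A,nl)→48400; best=2480 via (A,hash)
  {AD}: card=480; try (D,nl_idx)→1680, (A,hash)→2480, (D,merge)→5080, (A,merge)→5360, (D,hash)→7440, (D,nl)→48120 …(+1); best=1680 via (D,nl_idx)
  {AC}: card=4800; try (A,hash)→2480, (C,merge)→5080, (A,merge)→5360, (C,hash)→7440, (C,nl)→48120, (A,nl)→48400; best=2480 via (A,hash)
  {ABD}: card=4800; try (B,hash)→9360, (B,merge)→10480, (D,hash)→10880, (D,nl_idx)→18080, (D,merge)→20880, (B,nl)→193680 …(+1); best=9360 via (B,hash)
  {ABC}: card=48000; try (C,hash)→10880, (B,hash)→14480, (C,merge)→20880, (B,merge)→73680, (C,nl)→482480, (B,nl)→1922480; best=10880 via (C,hash)
  {ACD}: card=19200; try (C,hash)→9360, (C,merge)→10480, (D,hash)→14480, (D,nl_idx)→64880, (D,merge)→73680, (C,nl)→193680 …(+1); best=9360 via (C,hash)
  {ABCD}: card=192000; try (C,hash)→21360, (B,hash)→35760, (D,hash)→66080, (C,merge)→80560, (B,merge)→320560, (D,nl_idx)→634880 …(+4); best=21360 via (C,hash)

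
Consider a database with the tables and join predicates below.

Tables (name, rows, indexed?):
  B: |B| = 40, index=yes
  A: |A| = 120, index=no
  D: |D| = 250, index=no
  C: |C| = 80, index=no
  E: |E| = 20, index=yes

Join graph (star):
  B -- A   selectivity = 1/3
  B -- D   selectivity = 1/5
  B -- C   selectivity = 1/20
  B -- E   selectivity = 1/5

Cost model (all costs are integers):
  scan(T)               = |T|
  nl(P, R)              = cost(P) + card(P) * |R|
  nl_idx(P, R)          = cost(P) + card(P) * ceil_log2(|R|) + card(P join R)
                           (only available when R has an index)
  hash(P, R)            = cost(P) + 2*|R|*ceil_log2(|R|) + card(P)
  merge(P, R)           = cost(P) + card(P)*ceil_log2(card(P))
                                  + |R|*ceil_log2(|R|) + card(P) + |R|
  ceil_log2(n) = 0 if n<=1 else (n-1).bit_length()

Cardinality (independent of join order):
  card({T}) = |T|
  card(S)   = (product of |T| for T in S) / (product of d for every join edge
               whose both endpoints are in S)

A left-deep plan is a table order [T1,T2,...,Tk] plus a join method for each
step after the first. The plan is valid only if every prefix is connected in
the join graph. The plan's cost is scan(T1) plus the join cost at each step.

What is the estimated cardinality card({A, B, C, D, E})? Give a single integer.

Tables in S: A(120), B(40), C(80), D(250), E(20)
Edges inside S: B-A(d=3), B-D(d=5), B-C(d=20), B-E(d=5)
numerator = 120 * 40 * 80 * 250 * 20 = 1920000000
denominator = 3 * 5 * 20 * 5 = 1500
card(S) = 1920000000 / 1500 = 1280000

1280000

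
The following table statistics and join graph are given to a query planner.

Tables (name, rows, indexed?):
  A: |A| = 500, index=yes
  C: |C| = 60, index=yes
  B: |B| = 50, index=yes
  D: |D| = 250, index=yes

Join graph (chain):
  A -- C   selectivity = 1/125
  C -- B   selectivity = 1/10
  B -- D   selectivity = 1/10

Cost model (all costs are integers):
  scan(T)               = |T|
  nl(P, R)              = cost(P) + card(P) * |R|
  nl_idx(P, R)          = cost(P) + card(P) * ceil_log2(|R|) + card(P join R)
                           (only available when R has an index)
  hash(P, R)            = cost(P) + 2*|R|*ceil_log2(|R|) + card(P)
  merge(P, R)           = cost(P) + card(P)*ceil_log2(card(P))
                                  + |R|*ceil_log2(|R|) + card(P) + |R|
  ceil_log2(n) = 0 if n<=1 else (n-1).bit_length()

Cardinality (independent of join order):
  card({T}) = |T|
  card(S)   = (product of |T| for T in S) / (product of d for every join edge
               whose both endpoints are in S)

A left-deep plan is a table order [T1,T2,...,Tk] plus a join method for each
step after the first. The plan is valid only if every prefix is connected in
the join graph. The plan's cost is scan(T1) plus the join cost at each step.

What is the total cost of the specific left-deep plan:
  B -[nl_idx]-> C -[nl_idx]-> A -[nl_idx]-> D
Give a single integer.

44150

step 1: scan B: cost=50, card=50
step 2: join C via nl_idx
    card(P join C) = 50*60/(10) = 300
    cost = 50 + 50*6 + 300 = 650
step 3: join A via nl_idx
    card(P join A) = 300*500/(125) = 1200
    cost = 650 + 300*9 + 1200 = 4550
step 4: join D via nl_idx
    card(P join D) = 1200*250/(10) = 30000
    cost = 4550 + 1200*8 + 30000 = 44150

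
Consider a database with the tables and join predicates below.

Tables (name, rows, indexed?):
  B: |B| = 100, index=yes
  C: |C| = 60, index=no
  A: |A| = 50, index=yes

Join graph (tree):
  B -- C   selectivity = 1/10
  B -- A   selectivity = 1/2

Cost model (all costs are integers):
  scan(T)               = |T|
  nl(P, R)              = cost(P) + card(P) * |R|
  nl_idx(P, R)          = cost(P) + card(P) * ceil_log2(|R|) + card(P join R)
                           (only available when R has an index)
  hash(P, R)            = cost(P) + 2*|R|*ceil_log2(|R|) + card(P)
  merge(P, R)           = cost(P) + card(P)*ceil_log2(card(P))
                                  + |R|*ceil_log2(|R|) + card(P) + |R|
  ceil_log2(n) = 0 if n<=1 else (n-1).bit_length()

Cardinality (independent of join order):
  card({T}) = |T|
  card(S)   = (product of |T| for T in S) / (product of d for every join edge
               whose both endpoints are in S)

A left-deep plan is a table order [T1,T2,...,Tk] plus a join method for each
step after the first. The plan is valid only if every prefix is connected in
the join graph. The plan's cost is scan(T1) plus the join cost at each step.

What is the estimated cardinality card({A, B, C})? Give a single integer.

15000

Tables in S: A(50), B(100), C(60)
Edges inside S: B-C(d=10), B-A(d=2)
numerator = 50 * 100 * 60 = 300000
denominator = 10 * 2 = 20
card(S) = 300000 / 20 = 15000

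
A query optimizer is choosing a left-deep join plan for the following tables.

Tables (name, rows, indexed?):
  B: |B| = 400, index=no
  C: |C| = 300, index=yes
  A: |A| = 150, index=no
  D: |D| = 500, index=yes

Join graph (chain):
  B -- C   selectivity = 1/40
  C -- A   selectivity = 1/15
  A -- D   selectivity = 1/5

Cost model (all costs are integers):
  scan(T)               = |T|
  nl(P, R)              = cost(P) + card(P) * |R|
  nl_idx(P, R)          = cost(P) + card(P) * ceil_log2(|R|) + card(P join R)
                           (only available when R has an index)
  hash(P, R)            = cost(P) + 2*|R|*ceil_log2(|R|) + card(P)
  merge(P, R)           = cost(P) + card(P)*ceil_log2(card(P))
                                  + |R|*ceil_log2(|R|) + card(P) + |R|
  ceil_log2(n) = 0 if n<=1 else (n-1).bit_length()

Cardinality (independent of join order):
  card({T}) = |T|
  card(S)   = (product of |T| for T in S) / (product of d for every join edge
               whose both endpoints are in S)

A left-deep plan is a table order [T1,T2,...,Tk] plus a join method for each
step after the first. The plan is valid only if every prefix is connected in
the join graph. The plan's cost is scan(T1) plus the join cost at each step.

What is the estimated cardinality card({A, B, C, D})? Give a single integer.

3000000

Tables in S: A(150), B(400), C(300), D(500)
Edges inside S: B-C(d=40), C-A(d=15), A-D(d=5)
numerator = 150 * 400 * 300 * 500 = 9000000000
denominator = 40 * 15 * 5 = 3000
card(S) = 9000000000 / 3000 = 3000000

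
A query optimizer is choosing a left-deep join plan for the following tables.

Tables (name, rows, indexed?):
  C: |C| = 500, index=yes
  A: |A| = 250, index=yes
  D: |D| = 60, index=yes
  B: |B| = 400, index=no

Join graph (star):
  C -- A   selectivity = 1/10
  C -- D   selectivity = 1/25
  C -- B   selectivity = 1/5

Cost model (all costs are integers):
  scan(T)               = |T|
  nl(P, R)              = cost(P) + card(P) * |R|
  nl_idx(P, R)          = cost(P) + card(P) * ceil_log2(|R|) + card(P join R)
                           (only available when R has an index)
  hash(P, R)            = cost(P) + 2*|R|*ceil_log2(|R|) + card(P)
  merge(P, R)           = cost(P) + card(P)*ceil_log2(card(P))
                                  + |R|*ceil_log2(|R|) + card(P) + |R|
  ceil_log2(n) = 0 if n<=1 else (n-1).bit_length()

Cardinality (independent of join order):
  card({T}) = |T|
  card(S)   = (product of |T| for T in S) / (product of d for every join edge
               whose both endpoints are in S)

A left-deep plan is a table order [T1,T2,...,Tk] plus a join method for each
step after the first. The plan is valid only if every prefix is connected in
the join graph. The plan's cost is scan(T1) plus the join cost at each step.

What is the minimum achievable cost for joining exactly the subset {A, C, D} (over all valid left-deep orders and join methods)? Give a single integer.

6920

Selinger DP over subsets of {A,C,D}:
  {C}: scan cost=500, card=500
  {A}: scan cost=250, card=250
  {D}: scan cost=60, card=60
  {AC}: card=12500; try (A,hash)→5000, (C,merge)→7500, (A,merge)→7750, (C,hash)→9500, (C,nl_idx)→15000, (A,nl_idx)→17000 …(+2); best=5000 via (A,hash)
  {CD}: card=1200; try (D,hash)→1720, (C,nl_idx)→1800, (D,nl_idx)→4700, (C,merge)→5480, (D,merge)→5920, (C,hash)→9120 …(+2); best=1720 via (D,hash)
  {ACD}: card=30000; try (A,hash)→6920, (D,hash)→18220, (A,merge)→18370, (A,nl_idx)→41320, (D,nl_idx)→110000, (D,merge)→192920 …(+2); best=6920 via (A,hash)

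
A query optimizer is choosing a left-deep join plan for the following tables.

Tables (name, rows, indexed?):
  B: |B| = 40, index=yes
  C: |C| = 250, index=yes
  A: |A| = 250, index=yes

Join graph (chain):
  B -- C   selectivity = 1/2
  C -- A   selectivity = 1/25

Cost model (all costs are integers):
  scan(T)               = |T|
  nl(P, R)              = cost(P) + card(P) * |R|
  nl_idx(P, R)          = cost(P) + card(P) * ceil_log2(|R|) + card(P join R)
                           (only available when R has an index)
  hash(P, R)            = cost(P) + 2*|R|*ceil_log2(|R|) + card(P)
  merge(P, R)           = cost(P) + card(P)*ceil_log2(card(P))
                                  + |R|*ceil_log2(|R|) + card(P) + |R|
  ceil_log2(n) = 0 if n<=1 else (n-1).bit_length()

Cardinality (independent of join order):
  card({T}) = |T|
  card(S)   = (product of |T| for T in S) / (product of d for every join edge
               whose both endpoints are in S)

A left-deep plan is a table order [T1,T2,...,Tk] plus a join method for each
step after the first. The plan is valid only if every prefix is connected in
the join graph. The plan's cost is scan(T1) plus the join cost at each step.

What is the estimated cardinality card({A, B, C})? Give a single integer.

50000

Tables in S: A(250), B(40), C(250)
Edges inside S: B-C(d=2), C-A(d=25)
numerator = 250 * 40 * 250 = 2500000
denominator = 2 * 25 = 50
card(S) = 2500000 / 50 = 50000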